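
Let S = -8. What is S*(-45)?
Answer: 360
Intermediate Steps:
S*(-45) = -8*(-45) = 360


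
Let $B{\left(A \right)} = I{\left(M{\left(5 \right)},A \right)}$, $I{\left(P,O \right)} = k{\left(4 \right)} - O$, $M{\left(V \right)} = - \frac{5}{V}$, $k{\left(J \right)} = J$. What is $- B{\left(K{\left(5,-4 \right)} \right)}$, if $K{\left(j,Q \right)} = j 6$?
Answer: $26$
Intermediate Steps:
$I{\left(P,O \right)} = 4 - O$
$K{\left(j,Q \right)} = 6 j$
$B{\left(A \right)} = 4 - A$
$- B{\left(K{\left(5,-4 \right)} \right)} = - (4 - 6 \cdot 5) = - (4 - 30) = \left(-1\right) \left(-26\right) = 26$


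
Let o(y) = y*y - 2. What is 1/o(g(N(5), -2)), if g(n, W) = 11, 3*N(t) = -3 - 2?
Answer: 1/119 ≈ 0.0084034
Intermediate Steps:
N(t) = -5/3 (N(t) = (-3 - 2)/3 = (⅓)*(-5) = -5/3)
o(y) = -2 + y² (o(y) = y² - 2 = -2 + y²)
1/o(g(N(5), -2)) = 1/(-2 + 11²) = 1/(-2 + 121) = 1/119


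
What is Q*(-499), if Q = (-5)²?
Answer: -12475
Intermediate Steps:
Q = 25
Q*(-499) = 25*(-499) = -12475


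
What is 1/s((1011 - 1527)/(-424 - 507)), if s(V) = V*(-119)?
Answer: -133/8772 ≈ -0.015162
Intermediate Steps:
s(V) = -119*V
1/s((1011 - 1527)/(-424 - 507)) = 1/(-119*(1011 - 1527)/(-424 - 507)) = 1/(-(-61404)/(-931)) = 1/(-(-61404)*(-1)/931) = 1/(-119*516/931) = 1/(-8772/133) = -133/8772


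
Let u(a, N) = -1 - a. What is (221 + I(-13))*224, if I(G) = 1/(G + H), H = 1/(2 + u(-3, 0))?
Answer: 2523808/51 ≈ 49486.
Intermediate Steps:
H = 1/4 (H = 1/(2 + (-1 - 1*(-3))) = 1/(2 + (-1 + 3)) = 1/(2 + 2) = 1/4 ≈ 0.25000)
I(G) = 1/(1/4 + G) (I(G) = 1/(G + 1/4) = 1/(1/4 + G))
(221 + I(-13))*224 = (221 + 4/(1 + 4*(-13)))*224 = (221 + 4/(1 - 52))*224 = (221 + 4/(-51))*224 = (221 + 4*(-1/51))*224 = (221 - 4/51)*224 = (11267/51)*224 = 2523808/51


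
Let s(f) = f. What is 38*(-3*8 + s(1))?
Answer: -874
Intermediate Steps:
38*(-3*8 + s(1)) = 38*(-3*8 + 1) = 38*(-24 + 1) = 38*(-23) = -874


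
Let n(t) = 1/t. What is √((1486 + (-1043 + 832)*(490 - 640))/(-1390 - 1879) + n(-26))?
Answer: I*√73503236170/84994 ≈ 3.1898*I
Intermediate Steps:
√((1486 + (-1043 + 832)*(490 - 640))/(-1390 - 1879) + n(-26)) = √((1486 + (-1043 + 832)*(490 - 640))/(-1390 - 1879) + 1/(-26)) = √((1486 - 211*(-150))/(-3269) - 1/26) = √((1486 + 31650)*(-1/3269) - 1/26) = √(33136*(-1/3269) - 1/26) = √(-33136/3269 - 1/26) = √(-864805/84994) = I*√73503236170/84994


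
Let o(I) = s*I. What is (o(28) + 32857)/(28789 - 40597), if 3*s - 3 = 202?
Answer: -104311/35424 ≈ -2.9446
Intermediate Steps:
s = 205/3 (s = 1 + (⅓)*202 = 1 + 202/3 = 205/3 ≈ 68.333)
o(I) = 205*I/3
(o(28) + 32857)/(28789 - 40597) = ((205/3)*28 + 32857)/(28789 - 40597) = (5740/3 + 32857)/(-11808) = (104311/3)*(-1/11808) = -104311/35424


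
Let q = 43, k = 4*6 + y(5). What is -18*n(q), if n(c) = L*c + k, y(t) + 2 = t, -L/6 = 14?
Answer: 64530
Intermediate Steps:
L = -84 (L = -6*14 = -84)
y(t) = -2 + t
k = 27 (k = 4*6 + (-2 + 5) = 24 + 3 = 27)
n(c) = 27 - 84*c (n(c) = -84*c + 27 = 27 - 84*c)
-18*n(q) = -18*(27 - 84*43) = -18*(27 - 3612) = -18*(-3585) = 64530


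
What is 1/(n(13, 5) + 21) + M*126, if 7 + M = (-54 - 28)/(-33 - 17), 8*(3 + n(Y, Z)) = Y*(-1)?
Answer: -2211604/3275 ≈ -675.30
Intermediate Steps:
n(Y, Z) = -3 - Y/8 (n(Y, Z) = -3 + (Y*(-1))/8 = -3 + (-Y)/8 = -3 - Y/8)
M = -134/25 (M = -7 + (-54 - 28)/(-33 - 17) = -7 - 82/(-50) = -7 - 82*(-1/50) = -7 + 41/25 = -134/25 ≈ -5.3600)
1/(n(13, 5) + 21) + M*126 = 1/((-3 - ⅛*13) + 21) - 134/25*126 = 1/((-3 - 13/8) + 21) - 16884/25 = 1/(-37/8 + 21) - 16884/25 = 1/(131/8) - 16884/25 = 8/131 - 16884/25 = -2211604/3275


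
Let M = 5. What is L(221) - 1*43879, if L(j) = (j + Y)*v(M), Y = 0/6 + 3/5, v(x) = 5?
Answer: -42771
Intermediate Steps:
Y = ⅗ (Y = 0*(⅙) + 3*(⅕) = 0 + ⅗ = ⅗ ≈ 0.60000)
L(j) = 3 + 5*j (L(j) = (j + ⅗)*5 = (⅗ + j)*5 = 3 + 5*j)
L(221) - 1*43879 = (3 + 5*221) - 1*43879 = (3 + 1105) - 43879 = 1108 - 43879 = -42771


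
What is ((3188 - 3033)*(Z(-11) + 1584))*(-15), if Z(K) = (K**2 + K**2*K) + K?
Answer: -843975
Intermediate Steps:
Z(K) = K + K**2 + K**3 (Z(K) = (K**2 + K**3) + K = K + K**2 + K**3)
((3188 - 3033)*(Z(-11) + 1584))*(-15) = ((3188 - 3033)*(-11*(1 - 11 + (-11)**2) + 1584))*(-15) = (155*(-11*(1 - 11 + 121) + 1584))*(-15) = (155*(-11*111 + 1584))*(-15) = (155*(-1221 + 1584))*(-15) = (155*363)*(-15) = 56265*(-15) = -843975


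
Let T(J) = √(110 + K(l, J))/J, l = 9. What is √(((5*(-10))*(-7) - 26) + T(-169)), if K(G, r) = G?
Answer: √(54756 - √119)/13 ≈ 17.998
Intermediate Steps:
T(J) = √119/J (T(J) = √(110 + 9)/J = √119/J)
√(((5*(-10))*(-7) - 26) + T(-169)) = √(((5*(-10))*(-7) - 26) + √119/(-169)) = √((-50*(-7) - 26) + √119*(-1/169)) = √((350 - 26) - √119/169) = √(324 - √119/169)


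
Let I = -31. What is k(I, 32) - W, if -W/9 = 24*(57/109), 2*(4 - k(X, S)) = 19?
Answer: 23425/218 ≈ 107.45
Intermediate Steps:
k(X, S) = -11/2 (k(X, S) = 4 - 1/2*19 = 4 - 19/2 = -11/2)
W = -12312/109 (W = -216*57/109 = -9*1368/109 = -12312/109 ≈ -112.95)
k(I, 32) - W = -11/2 - 1*(-12312/109) = -11/2 + 12312/109 = 23425/218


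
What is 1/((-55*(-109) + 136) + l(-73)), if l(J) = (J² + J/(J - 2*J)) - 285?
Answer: 1/11174 ≈ 8.9493e-5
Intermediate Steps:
l(J) = -286 + J² (l(J) = (J² + J/((-J))) - 285 = (J² + (-1/J)*J) - 285 = (J² - 1) - 285 = (-1 + J²) - 285 = -286 + J²)
1/((-55*(-109) + 136) + l(-73)) = 1/((-55*(-109) + 136) + (-286 + (-73)²)) = 1/((5995 + 136) + (-286 + 5329)) = 1/(6131 + 5043) = 1/11174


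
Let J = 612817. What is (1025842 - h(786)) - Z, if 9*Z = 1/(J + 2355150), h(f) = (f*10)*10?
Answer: 25302446973125/26711703 ≈ 9.4724e+5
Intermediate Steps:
h(f) = 100*f (h(f) = (10*f)*10 = 100*f)
Z = 1/26711703 (Z = 1/(9*(612817 + 2355150)) = (⅑)/2967967 = (⅑)*(1/2967967) = 1/26711703 ≈ 3.7437e-8)
(1025842 - h(786)) - Z = (1025842 - 100*786) - 1*1/26711703 = (1025842 - 1*78600) - 1/26711703 = (1025842 - 78600) - 1/26711703 = 947242 - 1/26711703 = 25302446973125/26711703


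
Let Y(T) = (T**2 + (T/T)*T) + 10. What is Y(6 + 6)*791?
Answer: 131306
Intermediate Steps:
Y(T) = 10 + T + T**2 (Y(T) = (T**2 + 1*T) + 10 = (T**2 + T) + 10 = (T + T**2) + 10 = 10 + T + T**2)
Y(6 + 6)*791 = (10 + (6 + 6) + (6 + 6)**2)*791 = (10 + 12 + 12**2)*791 = (10 + 12 + 144)*791 = 166*791 = 131306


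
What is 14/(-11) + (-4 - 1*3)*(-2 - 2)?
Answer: 294/11 ≈ 26.727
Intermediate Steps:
14/(-11) + (-4 - 1*3)*(-2 - 2) = 14*(-1/11) + (-4 - 3)*(-4) = -14/11 - 7*(-4) = -14/11 + 28 = 294/11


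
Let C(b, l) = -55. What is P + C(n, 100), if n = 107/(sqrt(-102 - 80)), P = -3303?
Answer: -3358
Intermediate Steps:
n = -107*I*sqrt(182)/182 (n = 107/(sqrt(-182)) = 107/((I*sqrt(182))) = 107*(-I*sqrt(182)/182) = -107*I*sqrt(182)/182 ≈ -7.9314*I)
P + C(n, 100) = -3303 - 55 = -3358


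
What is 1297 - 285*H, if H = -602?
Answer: 172867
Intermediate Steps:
1297 - 285*H = 1297 - 285*(-602) = 1297 + 171570 = 172867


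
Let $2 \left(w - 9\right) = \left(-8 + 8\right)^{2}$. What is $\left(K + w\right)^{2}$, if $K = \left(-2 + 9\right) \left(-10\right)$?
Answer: $3721$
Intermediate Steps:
$K = -70$ ($K = 7 \left(-10\right) = -70$)
$w = 9$ ($w = 9 + \frac{\left(-8 + 8\right)^{2}}{2} = 9 + \frac{0^{2}}{2} = 9 + \frac{1}{2} \cdot 0 = 9 + 0 = 9$)
$\left(K + w\right)^{2} = \left(-70 + 9\right)^{2} = \left(-61\right)^{2} = 3721$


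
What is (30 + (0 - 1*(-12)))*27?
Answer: 1134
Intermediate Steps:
(30 + (0 - 1*(-12)))*27 = (30 + (0 + 12))*27 = (30 + 12)*27 = 42*27 = 1134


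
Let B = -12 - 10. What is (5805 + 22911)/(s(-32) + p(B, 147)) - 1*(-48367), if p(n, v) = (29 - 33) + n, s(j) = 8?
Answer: 140315/3 ≈ 46772.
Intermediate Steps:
B = -22
p(n, v) = -4 + n
(5805 + 22911)/(s(-32) + p(B, 147)) - 1*(-48367) = (5805 + 22911)/(8 + (-4 - 22)) - 1*(-48367) = 28716/(8 - 26) + 48367 = 28716/(-18) + 48367 = 28716*(-1/18) + 48367 = -4786/3 + 48367 = 140315/3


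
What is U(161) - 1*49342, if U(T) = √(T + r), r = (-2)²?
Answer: -49342 + √165 ≈ -49329.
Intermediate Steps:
r = 4
U(T) = √(4 + T) (U(T) = √(T + 4) = √(4 + T))
U(161) - 1*49342 = √(4 + 161) - 1*49342 = √165 - 49342 = -49342 + √165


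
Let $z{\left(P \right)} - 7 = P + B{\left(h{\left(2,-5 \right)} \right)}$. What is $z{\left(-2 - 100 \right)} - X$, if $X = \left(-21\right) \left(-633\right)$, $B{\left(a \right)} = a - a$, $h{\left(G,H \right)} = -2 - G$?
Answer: $-13388$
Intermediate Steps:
$B{\left(a \right)} = 0$
$X = 13293$
$z{\left(P \right)} = 7 + P$ ($z{\left(P \right)} = 7 + \left(P + 0\right) = 7 + P$)
$z{\left(-2 - 100 \right)} - X = \left(7 - 102\right) - 13293 = -95 - 13293 = -13388$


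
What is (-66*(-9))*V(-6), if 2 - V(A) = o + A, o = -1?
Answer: 5346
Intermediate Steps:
V(A) = 3 - A (V(A) = 2 - (-1 + A) = 2 + (1 - A) = 3 - A)
(-66*(-9))*V(-6) = (-66*(-9))*(3 - 1*(-6)) = 594*(3 + 6) = 594*9 = 5346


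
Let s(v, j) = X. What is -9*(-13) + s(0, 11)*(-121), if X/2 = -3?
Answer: 843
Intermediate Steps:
X = -6 (X = 2*(-3) = -6)
s(v, j) = -6
-9*(-13) + s(0, 11)*(-121) = -9*(-13) - 6*(-121) = 117 + 726 = 843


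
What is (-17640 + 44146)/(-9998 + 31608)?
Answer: 13253/10805 ≈ 1.2266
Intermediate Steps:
(-17640 + 44146)/(-9998 + 31608) = 26506/21610 = 26506*(1/21610) = 13253/10805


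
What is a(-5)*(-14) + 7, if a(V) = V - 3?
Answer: 119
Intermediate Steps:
a(V) = -3 + V
a(-5)*(-14) + 7 = (-3 - 5)*(-14) + 7 = -8*(-14) + 7 = 112 + 7 = 119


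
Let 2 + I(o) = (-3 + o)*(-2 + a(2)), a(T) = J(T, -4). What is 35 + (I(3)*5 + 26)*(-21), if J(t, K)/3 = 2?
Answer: -301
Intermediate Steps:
J(t, K) = 6 (J(t, K) = 3*2 = 6)
a(T) = 6
I(o) = -14 + 4*o (I(o) = -2 + (-3 + o)*(-2 + 6) = -2 + (-3 + o)*4 = -2 + (-12 + 4*o) = -14 + 4*o)
35 + (I(3)*5 + 26)*(-21) = 35 + ((-14 + 4*3)*5 + 26)*(-21) = 35 + ((-14 + 12)*5 + 26)*(-21) = 35 + (-2*5 + 26)*(-21) = 35 + (-10 + 26)*(-21) = 35 + 16*(-21) = 35 - 336 = -301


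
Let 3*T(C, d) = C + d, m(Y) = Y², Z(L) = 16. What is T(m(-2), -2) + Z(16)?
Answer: 50/3 ≈ 16.667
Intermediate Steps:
T(C, d) = C/3 + d/3 (T(C, d) = (C + d)/3 = C/3 + d/3)
T(m(-2), -2) + Z(16) = ((⅓)*(-2)² + (⅓)*(-2)) + 16 = ((⅓)*4 - ⅔) + 16 = (4/3 - ⅔) + 16 = ⅔ + 16 = 50/3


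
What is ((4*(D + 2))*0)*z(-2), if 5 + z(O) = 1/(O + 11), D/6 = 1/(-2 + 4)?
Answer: 0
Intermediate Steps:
D = 3 (D = 6/(-2 + 4) = 6/2 = 6*(1/2) = 3)
z(O) = -5 + 1/(11 + O) (z(O) = -5 + 1/(O + 11) = -5 + 1/(11 + O))
((4*(D + 2))*0)*z(-2) = ((4*(3 + 2))*0)*((-54 - 5*(-2))/(11 - 2)) = ((4*5)*0)*((-54 + 10)/9) = (20*0)*((1/9)*(-44)) = 0*(-44/9) = 0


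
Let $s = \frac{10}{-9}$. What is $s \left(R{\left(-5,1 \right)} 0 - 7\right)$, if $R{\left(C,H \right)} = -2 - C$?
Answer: $\frac{70}{9} \approx 7.7778$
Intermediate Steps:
$s = - \frac{10}{9}$ ($s = 10 \left(- \frac{1}{9}\right) = - \frac{10}{9} \approx -1.1111$)
$s \left(R{\left(-5,1 \right)} 0 - 7\right) = - \frac{10 \left(\left(-2 - -5\right) 0 - 7\right)}{9} = - \frac{10 \left(\left(-2 + 5\right) 0 - 7\right)}{9} = - \frac{10 \left(3 \cdot 0 - 7\right)}{9} = - \frac{10 \left(0 - 7\right)}{9} = \left(- \frac{10}{9}\right) \left(-7\right) = \frac{70}{9}$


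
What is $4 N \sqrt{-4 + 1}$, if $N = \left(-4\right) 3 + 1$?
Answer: $- 44 i \sqrt{3} \approx - 76.21 i$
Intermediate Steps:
$N = -11$ ($N = -12 + 1 = -11$)
$4 N \sqrt{-4 + 1} = 4 \left(-11\right) \sqrt{-4 + 1} = - 44 \sqrt{-3} = - 44 i \sqrt{3}$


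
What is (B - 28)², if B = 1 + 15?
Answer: 144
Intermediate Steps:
B = 16
(B - 28)² = (16 - 28)² = (-12)² = 144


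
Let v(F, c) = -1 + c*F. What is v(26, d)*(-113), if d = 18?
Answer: -52771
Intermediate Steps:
v(F, c) = -1 + F*c
v(26, d)*(-113) = (-1 + 26*18)*(-113) = (-1 + 468)*(-113) = 467*(-113) = -52771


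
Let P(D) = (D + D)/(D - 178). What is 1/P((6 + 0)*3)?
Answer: -40/9 ≈ -4.4444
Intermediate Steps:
P(D) = 2*D/(-178 + D) (P(D) = (2*D)/(-178 + D) = 2*D/(-178 + D))
1/P((6 + 0)*3) = 1/(2*((6 + 0)*3)/(-178 + (6 + 0)*3)) = 1/(2*(6*3)/(-178 + 6*3)) = 1/(2*18/(-178 + 18)) = 1/(2*18/(-160)) = 1/(2*18*(-1/160)) = 1/(-9/40) = -40/9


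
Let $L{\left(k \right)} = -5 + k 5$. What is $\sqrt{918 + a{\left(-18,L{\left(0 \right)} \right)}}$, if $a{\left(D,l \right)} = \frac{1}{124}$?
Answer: $\frac{\sqrt{3528823}}{62} \approx 30.299$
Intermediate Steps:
$L{\left(k \right)} = -5 + 5 k$
$a{\left(D,l \right)} = \frac{1}{124}$
$\sqrt{918 + a{\left(-18,L{\left(0 \right)} \right)}} = \sqrt{918 + \frac{1}{124}} = \sqrt{\frac{113833}{124}} = \frac{\sqrt{3528823}}{62}$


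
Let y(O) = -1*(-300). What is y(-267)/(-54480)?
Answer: -5/908 ≈ -0.0055066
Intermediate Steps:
y(O) = 300
y(-267)/(-54480) = 300/(-54480) = 300*(-1/54480) = -5/908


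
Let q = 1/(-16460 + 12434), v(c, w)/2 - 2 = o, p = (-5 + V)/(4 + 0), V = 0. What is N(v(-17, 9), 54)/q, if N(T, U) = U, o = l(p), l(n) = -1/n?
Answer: -217404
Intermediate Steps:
p = -5/4 (p = (-5 + 0)/(4 + 0) = -5/4 ≈ -1.2500)
o = ⅘ (o = -1/(-5/4) = -1*(-⅘) = ⅘ ≈ 0.80000)
v(c, w) = 28/5 (v(c, w) = 4 + 2*(⅘) = 4 + 8/5 = 28/5)
q = -1/4026 (q = 1/(-4026) = -1/4026 ≈ -0.00024839)
N(v(-17, 9), 54)/q = 54/(-1/4026) = 54*(-4026) = -217404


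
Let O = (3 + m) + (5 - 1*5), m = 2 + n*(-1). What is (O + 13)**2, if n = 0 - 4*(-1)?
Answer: 196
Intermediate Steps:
n = 4 (n = 0 + 4 = 4)
m = -2 (m = 2 + 4*(-1) = 2 - 4 = -2)
O = 1 (O = (3 - 2) + (5 - 1*5) = 1 + (5 - 5) = 1 + 0 = 1)
(O + 13)**2 = (1 + 13)**2 = 14**2 = 196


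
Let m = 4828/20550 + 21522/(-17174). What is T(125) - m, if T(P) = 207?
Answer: 18353745232/88231425 ≈ 208.02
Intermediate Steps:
m = -89840257/88231425 (m = 4828*(1/20550) + 21522*(-1/17174) = 2414/10275 - 10761/8587 = -89840257/88231425 ≈ -1.0182)
T(125) - m = 207 - 1*(-89840257/88231425) = 207 + 89840257/88231425 = 18353745232/88231425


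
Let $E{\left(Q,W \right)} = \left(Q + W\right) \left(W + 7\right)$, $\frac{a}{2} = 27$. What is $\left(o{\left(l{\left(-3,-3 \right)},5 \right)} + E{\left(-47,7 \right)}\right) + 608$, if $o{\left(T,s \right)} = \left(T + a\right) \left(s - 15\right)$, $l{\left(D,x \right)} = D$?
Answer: $-462$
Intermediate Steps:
$a = 54$ ($a = 2 \cdot 27 = 54$)
$E{\left(Q,W \right)} = \left(7 + W\right) \left(Q + W\right)$ ($E{\left(Q,W \right)} = \left(Q + W\right) \left(7 + W\right) = \left(7 + W\right) \left(Q + W\right)$)
$o{\left(T,s \right)} = \left(-15 + s\right) \left(54 + T\right)$ ($o{\left(T,s \right)} = \left(T + 54\right) \left(s - 15\right) = \left(54 + T\right) \left(-15 + s\right) = \left(-15 + s\right) \left(54 + T\right)$)
$\left(o{\left(l{\left(-3,-3 \right)},5 \right)} + E{\left(-47,7 \right)}\right) + 608 = \left(\left(-810 - -45 + 54 \cdot 5 - 15\right) + \left(7^{2} + 7 \left(-47\right) + 7 \cdot 7 - 329\right)\right) + 608 = \left(\left(-810 + 45 + 270 - 15\right) + \left(49 - 329 + 49 - 329\right)\right) + 608 = \left(-510 - 560\right) + 608 = -1070 + 608 = -462$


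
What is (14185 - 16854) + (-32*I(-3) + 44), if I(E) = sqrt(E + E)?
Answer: -2625 - 32*I*sqrt(6) ≈ -2625.0 - 78.384*I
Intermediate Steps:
I(E) = sqrt(2)*sqrt(E) (I(E) = sqrt(2*E) = sqrt(2)*sqrt(E))
(14185 - 16854) + (-32*I(-3) + 44) = (14185 - 16854) + (-32*sqrt(2)*sqrt(-3) + 44) = -2669 + (-32*sqrt(2)*I*sqrt(3) + 44) = -2669 + (-32*I*sqrt(6) + 44) = -2669 + (44 - 32*I*sqrt(6)) = -2625 - 32*I*sqrt(6)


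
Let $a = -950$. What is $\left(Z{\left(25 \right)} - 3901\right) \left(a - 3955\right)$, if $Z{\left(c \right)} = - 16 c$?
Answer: $21096405$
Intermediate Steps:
$\left(Z{\left(25 \right)} - 3901\right) \left(a - 3955\right) = \left(\left(-16\right) 25 - 3901\right) \left(-950 - 3955\right) = \left(-400 - 3901\right) \left(-4905\right) = \left(-4301\right) \left(-4905\right) = 21096405$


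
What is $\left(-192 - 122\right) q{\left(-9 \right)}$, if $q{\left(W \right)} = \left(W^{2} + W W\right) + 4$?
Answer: $-52124$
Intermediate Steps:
$q{\left(W \right)} = 4 + 2 W^{2}$ ($q{\left(W \right)} = \left(W^{2} + W^{2}\right) + 4 = 2 W^{2} + 4 = 4 + 2 W^{2}$)
$\left(-192 - 122\right) q{\left(-9 \right)} = \left(-192 - 122\right) \left(4 + 2 \left(-9\right)^{2}\right) = - 314 \left(4 + 2 \cdot 81\right) = - 314 \left(4 + 162\right) = \left(-314\right) 166 = -52124$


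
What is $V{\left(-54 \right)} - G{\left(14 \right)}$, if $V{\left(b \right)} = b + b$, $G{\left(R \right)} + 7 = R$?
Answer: $-115$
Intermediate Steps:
$G{\left(R \right)} = -7 + R$
$V{\left(b \right)} = 2 b$
$V{\left(-54 \right)} - G{\left(14 \right)} = 2 \left(-54\right) - \left(-7 + 14\right) = -108 - 7 = -115$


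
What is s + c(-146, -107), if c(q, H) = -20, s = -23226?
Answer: -23246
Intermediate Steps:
s + c(-146, -107) = -23226 - 20 = -23246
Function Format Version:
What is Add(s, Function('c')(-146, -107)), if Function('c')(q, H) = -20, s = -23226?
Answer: -23246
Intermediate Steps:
Add(s, Function('c')(-146, -107)) = Add(-23226, -20) = -23246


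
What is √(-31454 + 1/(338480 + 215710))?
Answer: I*√197150177449290/79170 ≈ 177.35*I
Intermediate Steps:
√(-31454 + 1/(338480 + 215710)) = √(-31454 + 1/554190) = √(-17431492259/554190) = I*√197150177449290/79170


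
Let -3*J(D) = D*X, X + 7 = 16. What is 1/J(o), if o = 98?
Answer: -1/294 ≈ -0.0034014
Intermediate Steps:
X = 9 (X = -7 + 16 = 9)
J(D) = -3*D (J(D) = -D*9/3 = -3*D)
1/J(o) = 1/(-3*98) = 1/(-294) = -1/294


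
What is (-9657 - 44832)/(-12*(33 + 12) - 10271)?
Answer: 54489/10811 ≈ 5.0401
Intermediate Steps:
(-9657 - 44832)/(-12*(33 + 12) - 10271) = -54489/(-12*45 - 10271) = -54489/(-540 - 10271) = -54489/(-10811) = -54489*(-1/10811) = 54489/10811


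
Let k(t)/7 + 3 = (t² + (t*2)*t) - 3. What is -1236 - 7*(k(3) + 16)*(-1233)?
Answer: 1405617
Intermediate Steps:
k(t) = -42 + 21*t² (k(t) = -21 + 7*((t² + (t*2)*t) - 3) = -21 + 7*((t² + (2*t)*t) - 3) = -21 + 7*((t² + 2*t²) - 3) = -21 + 7*(3*t² - 3) = -21 + 7*(-3 + 3*t²) = -21 + (-21 + 21*t²) = -42 + 21*t²)
-1236 - 7*(k(3) + 16)*(-1233) = -1236 - 7*((-42 + 21*3²) + 16)*(-1233) = -1236 - 7*((-42 + 21*9) + 16)*(-1233) = -1236 - 7*((-42 + 189) + 16)*(-1233) = -1236 - 7*(147 + 16)*(-1233) = -1236 - 7*163*(-1233) = -1236 - 1141*(-1233) = -1236 + 1406853 = 1405617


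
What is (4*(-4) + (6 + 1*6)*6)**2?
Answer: 3136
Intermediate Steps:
(4*(-4) + (6 + 1*6)*6)**2 = (-16 + (6 + 6)*6)**2 = (-16 + 12*6)**2 = (-16 + 72)**2 = 56**2 = 3136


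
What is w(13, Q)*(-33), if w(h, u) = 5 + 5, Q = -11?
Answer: -330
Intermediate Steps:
w(h, u) = 10
w(13, Q)*(-33) = 10*(-33) = -330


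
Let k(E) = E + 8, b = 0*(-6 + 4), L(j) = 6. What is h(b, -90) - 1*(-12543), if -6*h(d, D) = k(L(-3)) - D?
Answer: 37577/3 ≈ 12526.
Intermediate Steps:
b = 0 (b = 0*(-2) = 0)
k(E) = 8 + E
h(d, D) = -7/3 + D/6 (h(d, D) = -((8 + 6) - D)/6 = -(14 - D)/6 = -7/3 + D/6)
h(b, -90) - 1*(-12543) = (-7/3 + (1/6)*(-90)) - 1*(-12543) = (-7/3 - 15) + 12543 = -52/3 + 12543 = 37577/3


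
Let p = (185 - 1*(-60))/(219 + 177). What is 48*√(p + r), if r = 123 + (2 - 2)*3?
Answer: 8*√538483/11 ≈ 533.68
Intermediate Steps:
p = 245/396 (p = (185 + 60)/396 = 245*(1/396) = 245/396 ≈ 0.61869)
r = 123 (r = 123 + 0*3 = 123 + 0 = 123)
48*√(p + r) = 48*√(245/396 + 123) = 48*√(48953/396) = 48*(√538483/66) = 8*√538483/11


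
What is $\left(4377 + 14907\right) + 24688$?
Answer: $43972$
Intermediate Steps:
$\left(4377 + 14907\right) + 24688 = 19284 + 24688 = 43972$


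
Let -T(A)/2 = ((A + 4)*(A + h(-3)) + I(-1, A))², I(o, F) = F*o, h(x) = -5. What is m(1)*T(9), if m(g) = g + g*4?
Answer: -18490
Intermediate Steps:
T(A) = -2*(-A + (-5 + A)*(4 + A))² (T(A) = -2*((A + 4)*(A - 5) + A*(-1))² = -2*((4 + A)*(-5 + A) - A)² = -2*((-5 + A)*(4 + A) - A)² = -2*(-A + (-5 + A)*(4 + A))²)
m(g) = 5*g (m(g) = g + 4*g = 5*g)
m(1)*T(9) = (5*1)*(-2*(20 - 1*9² + 2*9)²) = 5*(-2*(20 - 1*81 + 18)²) = 5*(-2*(20 - 81 + 18)²) = 5*(-2*(-43)²) = 5*(-2*1849) = 5*(-3698) = -18490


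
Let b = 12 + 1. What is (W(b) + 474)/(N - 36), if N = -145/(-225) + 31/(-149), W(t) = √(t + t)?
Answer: -1589085/119227 - 6705*√26/238454 ≈ -13.472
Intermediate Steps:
b = 13
W(t) = √2*√t (W(t) = √(2*t) = √2*√t)
N = 2926/6705 (N = -145*(-1/225) + 31*(-1/149) = 29/45 - 31/149 = 2926/6705 ≈ 0.43639)
(W(b) + 474)/(N - 36) = (√2*√13 + 474)/(2926/6705 - 36) = (√26 + 474)/(-238454/6705) = (474 + √26)*(-6705/238454) = -1589085/119227 - 6705*√26/238454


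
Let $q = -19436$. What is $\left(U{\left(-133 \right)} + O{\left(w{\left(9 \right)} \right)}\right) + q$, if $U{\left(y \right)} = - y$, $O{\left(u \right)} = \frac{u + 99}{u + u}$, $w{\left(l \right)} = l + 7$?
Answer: $- \frac{617581}{32} \approx -19299.0$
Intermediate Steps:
$w{\left(l \right)} = 7 + l$
$O{\left(u \right)} = \frac{99 + u}{2 u}$
$\left(U{\left(-133 \right)} + O{\left(w{\left(9 \right)} \right)}\right) + q = \left(\left(-1\right) \left(-133\right) + \frac{99 + \left(7 + 9\right)}{2 \left(7 + 9\right)}\right) - 19436 = \left(133 + \frac{99 + 16}{2 \cdot 16}\right) - 19436 = \left(133 + \frac{1}{2} \cdot \frac{1}{16} \cdot 115\right) - 19436 = \left(133 + \frac{115}{32}\right) - 19436 = \frac{4371}{32} - 19436 = - \frac{617581}{32}$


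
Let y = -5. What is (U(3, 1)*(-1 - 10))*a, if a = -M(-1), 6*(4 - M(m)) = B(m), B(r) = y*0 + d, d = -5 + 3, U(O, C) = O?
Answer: 143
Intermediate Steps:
d = -2
B(r) = -2 (B(r) = -5*0 - 2 = 0 - 2 = -2)
M(m) = 13/3 (M(m) = 4 - ⅙*(-2) = 4 + ⅓ = 13/3)
a = -13/3 (a = -1*13/3 = -13/3 ≈ -4.3333)
(U(3, 1)*(-1 - 10))*a = (3*(-1 - 10))*(-13/3) = (3*(-11))*(-13/3) = -33*(-13/3) = 143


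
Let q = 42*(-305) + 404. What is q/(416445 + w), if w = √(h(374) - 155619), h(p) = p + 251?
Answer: -5166416670/173426593019 + 12406*I*√154994/173426593019 ≈ -0.02979 + 2.8163e-5*I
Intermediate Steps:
h(p) = 251 + p
w = I*√154994 (w = √((251 + 374) - 155619) = √(625 - 155619) = √(-154994) = I*√154994 ≈ 393.69*I)
q = -12406 (q = -12810 + 404 = -12406)
q/(416445 + w) = -12406/(416445 + I*√154994)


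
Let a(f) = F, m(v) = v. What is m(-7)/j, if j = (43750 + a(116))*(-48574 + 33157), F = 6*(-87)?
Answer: 7/666446076 ≈ 1.0503e-8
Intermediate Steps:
F = -522
a(f) = -522
j = -666446076 (j = (43750 - 522)*(-48574 + 33157) = 43228*(-15417) = -666446076)
m(-7)/j = -7/(-666446076) = -7*(-1/666446076) = 7/666446076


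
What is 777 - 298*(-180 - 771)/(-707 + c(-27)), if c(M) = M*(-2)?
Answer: 223983/653 ≈ 343.01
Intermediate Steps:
c(M) = -2*M
777 - 298*(-180 - 771)/(-707 + c(-27)) = 777 - 298*(-180 - 771)/(-707 - 2*(-27)) = 777 - (-283398)/(-707 + 54) = 777 - (-283398)/(-653) = 777 - (-283398)*(-1)/653 = 777 - 298*951/653 = 777 - 283398/653 = 223983/653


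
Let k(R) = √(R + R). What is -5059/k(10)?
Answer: -5059*√5/10 ≈ -1131.2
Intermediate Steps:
k(R) = √2*√R (k(R) = √(2*R) = √2*√R)
-5059/k(10) = -5059*√5/10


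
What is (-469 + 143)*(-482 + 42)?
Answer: 143440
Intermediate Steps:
(-469 + 143)*(-482 + 42) = -326*(-440) = 143440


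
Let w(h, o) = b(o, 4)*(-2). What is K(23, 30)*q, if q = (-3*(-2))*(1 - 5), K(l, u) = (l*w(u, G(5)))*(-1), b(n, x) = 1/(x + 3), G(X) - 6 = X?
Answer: -1104/7 ≈ -157.71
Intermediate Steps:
G(X) = 6 + X
b(n, x) = 1/(3 + x)
w(h, o) = -2/7 (w(h, o) = -2/(3 + 4) = -2/7)
K(l, u) = 2*l/7 (K(l, u) = (l*(-2/7))*(-1) = -2*l/7*(-1) = 2*l/7)
q = -24 (q = 6*(-4) = -24)
K(23, 30)*q = ((2/7)*23)*(-24) = (46/7)*(-24) = -1104/7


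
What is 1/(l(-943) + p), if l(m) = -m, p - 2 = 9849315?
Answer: 1/9850260 ≈ 1.0152e-7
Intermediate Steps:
p = 9849317 (p = 2 + 9849315 = 9849317)
1/(l(-943) + p) = 1/(-1*(-943) + 9849317) = 1/(943 + 9849317) = 1/9850260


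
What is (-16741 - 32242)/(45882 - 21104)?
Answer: -48983/24778 ≈ -1.9769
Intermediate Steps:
(-16741 - 32242)/(45882 - 21104) = -48983/24778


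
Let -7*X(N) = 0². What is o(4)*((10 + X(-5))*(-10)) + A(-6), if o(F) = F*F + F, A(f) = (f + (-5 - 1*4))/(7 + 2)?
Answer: -6005/3 ≈ -2001.7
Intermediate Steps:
A(f) = -1 + f/9 (A(f) = (f + (-5 - 4))/9 = (f - 9)*(⅑) = (-9 + f)*(⅑) = -1 + f/9)
X(N) = 0 (X(N) = -⅐*0² = -⅐*0 = 0)
o(F) = F + F² (o(F) = F² + F = F + F²)
o(4)*((10 + X(-5))*(-10)) + A(-6) = (4*(1 + 4))*((10 + 0)*(-10)) + (-1 + (⅑)*(-6)) = (4*5)*(10*(-10)) + (-1 - ⅔) = 20*(-100) - 5/3 = -2000 - 5/3 = -6005/3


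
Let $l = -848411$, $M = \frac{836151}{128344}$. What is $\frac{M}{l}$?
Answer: $- \frac{836151}{108888461384} \approx -7.679 \cdot 10^{-6}$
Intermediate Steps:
$M = \frac{836151}{128344}$ ($M = 836151 \cdot \frac{1}{128344} = \frac{836151}{128344} \approx 6.5149$)
$\frac{M}{l} = \frac{836151}{128344 \left(-848411\right)} = \frac{836151}{128344} \left(- \frac{1}{848411}\right) = - \frac{836151}{108888461384}$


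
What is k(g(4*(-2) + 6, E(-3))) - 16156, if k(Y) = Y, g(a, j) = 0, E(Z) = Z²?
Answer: -16156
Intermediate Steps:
k(g(4*(-2) + 6, E(-3))) - 16156 = 0 - 16156 = -16156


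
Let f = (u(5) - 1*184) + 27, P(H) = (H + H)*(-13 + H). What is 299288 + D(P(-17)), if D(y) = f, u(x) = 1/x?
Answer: 1495656/5 ≈ 2.9913e+5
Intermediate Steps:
P(H) = 2*H*(-13 + H) (P(H) = (2*H)*(-13 + H) = 2*H*(-13 + H))
f = -784/5 (f = (1/5 - 1*184) + 27 = (⅕ - 184) + 27 = -919/5 + 27 = -784/5 ≈ -156.80)
D(y) = -784/5
299288 + D(P(-17)) = 299288 - 784/5 = 1495656/5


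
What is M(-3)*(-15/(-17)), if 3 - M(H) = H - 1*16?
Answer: 330/17 ≈ 19.412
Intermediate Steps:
M(H) = 19 - H (M(H) = 3 - (H - 1*16) = 3 - (H - 16) = 3 - (-16 + H) = 3 + (16 - H) = 19 - H)
M(-3)*(-15/(-17)) = (19 - 1*(-3))*(-15/(-17)) = (19 + 3)*(-15*(-1/17)) = 22*(15/17) = 330/17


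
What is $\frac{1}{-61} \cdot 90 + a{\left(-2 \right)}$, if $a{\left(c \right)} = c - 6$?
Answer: $- \frac{578}{61} \approx -9.4754$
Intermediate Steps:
$a{\left(c \right)} = -6 + c$
$\frac{1}{-61} \cdot 90 + a{\left(-2 \right)} = \frac{1}{-61} \cdot 90 - 8 = \left(- \frac{1}{61}\right) 90 - 8 = - \frac{90}{61} - 8 = - \frac{578}{61}$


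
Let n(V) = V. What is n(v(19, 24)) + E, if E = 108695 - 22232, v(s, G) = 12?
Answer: 86475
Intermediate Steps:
E = 86463
n(v(19, 24)) + E = 12 + 86463 = 86475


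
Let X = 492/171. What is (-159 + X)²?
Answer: 79192201/3249 ≈ 24374.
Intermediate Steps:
X = 164/57 (X = 492*(1/171) = 164/57 ≈ 2.8772)
(-159 + X)² = (-159 + 164/57)² = (-8899/57)² = 79192201/3249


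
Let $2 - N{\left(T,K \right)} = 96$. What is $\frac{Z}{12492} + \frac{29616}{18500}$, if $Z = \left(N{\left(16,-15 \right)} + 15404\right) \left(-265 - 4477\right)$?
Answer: $- \frac{83920650433}{14443875} \approx -5810.1$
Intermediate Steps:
$N{\left(T,K \right)} = -94$ ($N{\left(T,K \right)} = 2 - 96 = -94$)
$Z = -72600020$ ($Z = \left(-94 + 15404\right) \left(-265 - 4477\right) = 15310 \left(-4742\right) = -72600020$)
$\frac{Z}{12492} + \frac{29616}{18500} = - \frac{72600020}{12492} + \frac{29616}{18500} = \left(-72600020\right) \frac{1}{12492} + 29616 \cdot \frac{1}{18500} = - \frac{18150005}{3123} + \frac{7404}{4625} = - \frac{83920650433}{14443875}$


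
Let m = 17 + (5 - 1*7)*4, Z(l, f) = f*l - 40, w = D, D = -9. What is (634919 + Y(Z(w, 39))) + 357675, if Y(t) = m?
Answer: 992603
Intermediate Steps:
w = -9
Z(l, f) = -40 + f*l
m = 9 (m = 17 + (5 - 7)*4 = 17 - 2*4 = 17 - 8 = 9)
Y(t) = 9
(634919 + Y(Z(w, 39))) + 357675 = (634919 + 9) + 357675 = 634928 + 357675 = 992603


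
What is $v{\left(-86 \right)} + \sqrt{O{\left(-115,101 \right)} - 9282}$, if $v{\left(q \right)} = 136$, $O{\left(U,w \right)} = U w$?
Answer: $136 + i \sqrt{20897} \approx 136.0 + 144.56 i$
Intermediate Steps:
$v{\left(-86 \right)} + \sqrt{O{\left(-115,101 \right)} - 9282} = 136 + \sqrt{\left(-115\right) 101 - 9282} = 136 + \sqrt{-11615 - 9282} = 136 + \sqrt{-20897} = 136 + i \sqrt{20897}$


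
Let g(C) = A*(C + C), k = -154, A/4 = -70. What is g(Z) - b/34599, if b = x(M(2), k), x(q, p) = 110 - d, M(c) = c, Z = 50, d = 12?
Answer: -968772098/34599 ≈ -28000.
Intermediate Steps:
A = -280 (A = 4*(-70) = -280)
x(q, p) = 98 (x(q, p) = 110 - 1*12 = 110 - 12 = 98)
b = 98
g(C) = -560*C (g(C) = -280*(C + C) = -560*C)
g(Z) - b/34599 = -560*50 - 98/34599 = -28000 - 98/34599 = -968772098/34599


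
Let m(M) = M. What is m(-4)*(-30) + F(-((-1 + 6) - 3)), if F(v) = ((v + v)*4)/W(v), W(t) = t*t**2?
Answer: 122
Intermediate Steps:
W(t) = t**3
F(v) = 8/v**2 (F(v) = ((v + v)*4)/(v**3) = ((2*v)*4)/v**3 = (8*v)/v**3 = 8/v**2)
m(-4)*(-30) + F(-((-1 + 6) - 3)) = -4*(-30) + 8/(-((-1 + 6) - 3))**2 = 120 + 8/(-(5 - 3))**2 = 120 + 8/(-1*2)**2 = 120 + 8/(-2)**2 = 120 + 8*(1/4) = 120 + 2 = 122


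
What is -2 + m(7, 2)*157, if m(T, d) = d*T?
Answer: 2196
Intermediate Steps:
m(T, d) = T*d
-2 + m(7, 2)*157 = -2 + (7*2)*157 = -2 + 14*157 = -2 + 2198 = 2196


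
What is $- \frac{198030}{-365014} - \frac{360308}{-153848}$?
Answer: $\frac{20247997969}{7019584234} \approx 2.8845$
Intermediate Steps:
$- \frac{198030}{-365014} - \frac{360308}{-153848} = \left(-198030\right) \left(- \frac{1}{365014}\right) - - \frac{90077}{38462} = \frac{99015}{182507} + \frac{90077}{38462} = \frac{20247997969}{7019584234}$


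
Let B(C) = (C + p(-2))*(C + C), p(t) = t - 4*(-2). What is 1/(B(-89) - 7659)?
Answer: 1/7115 ≈ 0.00014055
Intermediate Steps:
p(t) = 8 + t (p(t) = t + 8 = 8 + t)
B(C) = 2*C*(6 + C) (B(C) = (C + (8 - 2))*(C + C) = (C + 6)*(2*C) = (6 + C)*(2*C) = 2*C*(6 + C))
1/(B(-89) - 7659) = 1/(2*(-89)*(6 - 89) - 7659) = 1/(2*(-89)*(-83) - 7659) = 1/(14774 - 7659) = 1/7115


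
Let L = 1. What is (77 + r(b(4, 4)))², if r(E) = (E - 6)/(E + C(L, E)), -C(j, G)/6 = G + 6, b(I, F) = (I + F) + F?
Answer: 1515361/256 ≈ 5919.4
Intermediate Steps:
b(I, F) = I + 2*F (b(I, F) = (F + I) + F = I + 2*F)
C(j, G) = -36 - 6*G (C(j, G) = -6*(G + 6) = -6*(6 + G) = -36 - 6*G)
r(E) = (-6 + E)/(-36 - 5*E) (r(E) = (E - 6)/(E + (-36 - 6*E)) = (-6 + E)/(-36 - 5*E))
(77 + r(b(4, 4)))² = (77 + (6 - (4 + 2*4))/(36 + 5*(4 + 2*4)))² = (77 + (6 - (4 + 8))/(36 + 5*(4 + 8)))² = (77 + (6 - 1*12)/(36 + 5*12))² = (77 + (6 - 12)/(36 + 60))² = (77 - 6/96)² = (77 + (1/96)*(-6))² = (77 - 1/16)² = (1231/16)² = 1515361/256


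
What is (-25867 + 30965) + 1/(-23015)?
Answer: 117330469/23015 ≈ 5098.0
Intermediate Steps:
(-25867 + 30965) + 1/(-23015) = 5098 - 1/23015 = 117330469/23015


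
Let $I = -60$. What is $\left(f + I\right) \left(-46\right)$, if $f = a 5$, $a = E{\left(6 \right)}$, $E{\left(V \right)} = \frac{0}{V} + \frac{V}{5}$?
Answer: $2484$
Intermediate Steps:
$E{\left(V \right)} = \frac{V}{5}$ ($E{\left(V \right)} = 0 + V \frac{1}{5} = 0 + \frac{V}{5} = \frac{V}{5}$)
$a = \frac{6}{5}$ ($a = \frac{1}{5} \cdot 6 = \frac{6}{5} \approx 1.2$)
$f = 6$ ($f = \frac{6}{5} \cdot 5 = 6$)
$\left(f + I\right) \left(-46\right) = \left(6 - 60\right) \left(-46\right) = \left(-54\right) \left(-46\right) = 2484$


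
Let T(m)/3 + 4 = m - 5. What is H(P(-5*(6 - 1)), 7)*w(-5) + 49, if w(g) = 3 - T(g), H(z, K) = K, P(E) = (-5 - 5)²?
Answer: 364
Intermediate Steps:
T(m) = -27 + 3*m (T(m) = -12 + 3*(m - 5) = -12 + 3*(-5 + m) = -12 + (-15 + 3*m) = -27 + 3*m)
P(E) = 100 (P(E) = (-10)² = 100)
w(g) = 30 - 3*g (w(g) = 3 - (-27 + 3*g) = 3 + (27 - 3*g) = 30 - 3*g)
H(P(-5*(6 - 1)), 7)*w(-5) + 49 = 7*(30 - 3*(-5)) + 49 = 7*(30 + 15) + 49 = 7*45 + 49 = 315 + 49 = 364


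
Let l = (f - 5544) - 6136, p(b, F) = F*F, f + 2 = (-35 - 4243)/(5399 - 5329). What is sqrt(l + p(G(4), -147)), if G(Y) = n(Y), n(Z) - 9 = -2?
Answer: sqrt(12085710)/35 ≈ 99.327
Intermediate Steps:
n(Z) = 7 (n(Z) = 9 - 2 = 7)
f = -2209/35 (f = -2 + (-35 - 4243)/(5399 - 5329) = -2 - 4278/70 = -2 - 4278*1/70 = -2 - 2139/35 = -2209/35 ≈ -63.114)
G(Y) = 7
p(b, F) = F**2
l = -411009/35 (l = (-2209/35 - 5544) - 6136 = -196249/35 - 6136 = -411009/35 ≈ -11743.)
sqrt(l + p(G(4), -147)) = sqrt(-411009/35 + (-147)**2) = sqrt(-411009/35 + 21609) = sqrt(345306/35) = sqrt(12085710)/35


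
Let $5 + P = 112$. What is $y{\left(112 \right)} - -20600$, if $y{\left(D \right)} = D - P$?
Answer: $20605$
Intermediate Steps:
$P = 107$ ($P = -5 + 112 = 107$)
$y{\left(D \right)} = -107 + D$ ($y{\left(D \right)} = D - 107 = -107 + D$)
$y{\left(112 \right)} - -20600 = \left(-107 + 112\right) - -20600 = 5 + 20600 = 20605$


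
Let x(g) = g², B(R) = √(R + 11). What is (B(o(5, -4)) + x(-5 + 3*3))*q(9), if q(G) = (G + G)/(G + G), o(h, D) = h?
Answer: 20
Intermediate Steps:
q(G) = 1 (q(G) = (2*G)/((2*G)) = (2*G)*(1/(2*G)) = 1)
B(R) = √(11 + R)
(B(o(5, -4)) + x(-5 + 3*3))*q(9) = (√(11 + 5) + (-5 + 3*3)²)*1 = (√16 + (-5 + 9)²)*1 = (4 + 4²)*1 = (4 + 16)*1 = 20*1 = 20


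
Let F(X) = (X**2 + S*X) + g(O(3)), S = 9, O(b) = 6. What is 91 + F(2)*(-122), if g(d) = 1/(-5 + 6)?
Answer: -2715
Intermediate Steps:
g(d) = 1 (g(d) = 1/1 = 1)
F(X) = 1 + X**2 + 9*X (F(X) = (X**2 + 9*X) + 1 = 1 + X**2 + 9*X)
91 + F(2)*(-122) = 91 + (1 + 2**2 + 9*2)*(-122) = 91 + (1 + 4 + 18)*(-122) = 91 + 23*(-122) = 91 - 2806 = -2715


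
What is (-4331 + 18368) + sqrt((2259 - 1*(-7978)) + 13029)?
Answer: 14037 + sqrt(23266) ≈ 14190.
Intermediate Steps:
(-4331 + 18368) + sqrt((2259 - 1*(-7978)) + 13029) = 14037 + sqrt((2259 + 7978) + 13029) = 14037 + sqrt(10237 + 13029) = 14037 + sqrt(23266)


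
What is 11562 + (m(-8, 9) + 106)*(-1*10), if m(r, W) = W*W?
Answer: 9692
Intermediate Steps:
m(r, W) = W²
11562 + (m(-8, 9) + 106)*(-1*10) = 11562 + (9² + 106)*(-1*10) = 11562 + (81 + 106)*(-10) = 11562 + 187*(-10) = 11562 - 1870 = 9692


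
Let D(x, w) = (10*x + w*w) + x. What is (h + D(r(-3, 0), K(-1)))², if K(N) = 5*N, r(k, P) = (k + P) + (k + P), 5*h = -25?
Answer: 2116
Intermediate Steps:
h = -5 (h = (⅕)*(-25) = -5)
r(k, P) = 2*P + 2*k (r(k, P) = (P + k) + (P + k) = 2*P + 2*k)
D(x, w) = w² + 11*x (D(x, w) = (10*x + w²) + x = (w² + 10*x) + x = w² + 11*x)
(h + D(r(-3, 0), K(-1)))² = (-5 + ((5*(-1))² + 11*(2*0 + 2*(-3))))² = (-5 + ((-5)² + 11*(0 - 6)))² = (-5 + (25 + 11*(-6)))² = (-5 + (25 - 66))² = (-5 - 41)² = (-46)² = 2116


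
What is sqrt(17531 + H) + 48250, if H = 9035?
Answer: 48250 + sqrt(26566) ≈ 48413.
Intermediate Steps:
sqrt(17531 + H) + 48250 = sqrt(17531 + 9035) + 48250 = sqrt(26566) + 48250 = 48250 + sqrt(26566)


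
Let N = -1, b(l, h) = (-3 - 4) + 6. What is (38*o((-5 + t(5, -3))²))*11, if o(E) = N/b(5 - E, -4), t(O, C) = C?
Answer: 418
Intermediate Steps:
b(l, h) = -1 (b(l, h) = -7 + 6 = -1)
o(E) = 1 (o(E) = -1/(-1) = -1*(-1) = 1)
(38*o((-5 + t(5, -3))²))*11 = (38*1)*11 = 38*11 = 418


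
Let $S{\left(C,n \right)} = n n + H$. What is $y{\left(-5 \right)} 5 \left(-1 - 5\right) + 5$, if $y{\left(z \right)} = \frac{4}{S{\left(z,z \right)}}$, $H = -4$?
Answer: $- \frac{5}{7} \approx -0.71429$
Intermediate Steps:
$S{\left(C,n \right)} = -4 + n^{2}$ ($S{\left(C,n \right)} = n n - 4 = n^{2} - 4 = -4 + n^{2}$)
$y{\left(z \right)} = \frac{4}{-4 + z^{2}}$
$y{\left(-5 \right)} 5 \left(-1 - 5\right) + 5 = \frac{4}{-4 + \left(-5\right)^{2}} \cdot 5 \left(-1 - 5\right) + 5 = \frac{4}{-4 + 25} \cdot 5 \left(-6\right) + 5 = \frac{4}{21} \left(-30\right) + 5 = - \frac{40}{7} + 5 = - \frac{5}{7}$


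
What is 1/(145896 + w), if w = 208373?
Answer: 1/354269 ≈ 2.8227e-6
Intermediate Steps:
1/(145896 + w) = 1/(145896 + 208373) = 1/354269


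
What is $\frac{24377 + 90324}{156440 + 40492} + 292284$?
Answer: $\frac{57560187389}{196932} \approx 2.9228 \cdot 10^{5}$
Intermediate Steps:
$\frac{24377 + 90324}{156440 + 40492} + 292284 = \frac{114701}{196932} + 292284 = \frac{57560187389}{196932}$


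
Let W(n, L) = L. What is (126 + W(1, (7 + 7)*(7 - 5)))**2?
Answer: 23716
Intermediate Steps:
(126 + W(1, (7 + 7)*(7 - 5)))**2 = (126 + (7 + 7)*(7 - 5))**2 = (126 + 14*2)**2 = (126 + 28)**2 = 154**2 = 23716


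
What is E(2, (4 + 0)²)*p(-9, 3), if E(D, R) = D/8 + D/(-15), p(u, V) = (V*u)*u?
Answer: 567/20 ≈ 28.350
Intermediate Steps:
p(u, V) = V*u²
E(D, R) = 7*D/120 (E(D, R) = D*(⅛) + D*(-1/15) = D/8 - D/15 = 7*D/120)
E(2, (4 + 0)²)*p(-9, 3) = ((7/120)*2)*(3*(-9)²) = 7*(3*81)/60 = (7/60)*243 = 567/20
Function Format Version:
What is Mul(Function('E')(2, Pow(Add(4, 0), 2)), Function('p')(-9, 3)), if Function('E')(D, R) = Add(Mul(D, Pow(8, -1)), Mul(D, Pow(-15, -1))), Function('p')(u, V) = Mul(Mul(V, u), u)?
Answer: Rational(567, 20) ≈ 28.350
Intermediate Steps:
Function('p')(u, V) = Mul(V, Pow(u, 2))
Function('E')(D, R) = Mul(Rational(7, 120), D) (Function('E')(D, R) = Add(Mul(D, Rational(1, 8)), Mul(D, Rational(-1, 15))) = Add(Mul(Rational(1, 8), D), Mul(Rational(-1, 15), D)) = Mul(Rational(7, 120), D))
Mul(Function('E')(2, Pow(Add(4, 0), 2)), Function('p')(-9, 3)) = Mul(Mul(Rational(7, 120), 2), Mul(3, Pow(-9, 2))) = Mul(Rational(7, 60), Mul(3, 81)) = Mul(Rational(7, 60), 243) = Rational(567, 20)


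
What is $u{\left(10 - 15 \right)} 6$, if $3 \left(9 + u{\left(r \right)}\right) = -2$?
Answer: $-58$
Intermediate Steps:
$u{\left(r \right)} = - \frac{29}{3}$ ($u{\left(r \right)} = -9 + \frac{1}{3} \left(-2\right) = -9 - \frac{2}{3} = - \frac{29}{3}$)
$u{\left(10 - 15 \right)} 6 = \left(- \frac{29}{3}\right) 6 = -58$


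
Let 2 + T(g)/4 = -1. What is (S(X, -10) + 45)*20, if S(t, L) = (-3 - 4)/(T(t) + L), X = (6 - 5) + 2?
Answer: 9970/11 ≈ 906.36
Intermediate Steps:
T(g) = -12 (T(g) = -8 + 4*(-1) = -8 - 4 = -12)
X = 3 (X = 1 + 2 = 3)
S(t, L) = -7/(-12 + L) (S(t, L) = (-3 - 4)/(-12 + L) = -7/(-12 + L))
(S(X, -10) + 45)*20 = (-7/(-12 - 10) + 45)*20 = (-7/(-22) + 45)*20 = (-7*(-1/22) + 45)*20 = (7/22 + 45)*20 = (997/22)*20 = 9970/11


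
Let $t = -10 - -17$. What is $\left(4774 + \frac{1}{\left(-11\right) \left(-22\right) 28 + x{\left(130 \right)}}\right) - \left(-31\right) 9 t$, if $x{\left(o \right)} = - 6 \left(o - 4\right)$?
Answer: $\frac{40496541}{6020} \approx 6727.0$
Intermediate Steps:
$x{\left(o \right)} = 24 - 6 o$ ($x{\left(o \right)} = - 6 \left(-4 + o\right) = 24 - 6 o$)
$t = 7$ ($t = -10 + 17 = 7$)
$\left(4774 + \frac{1}{\left(-11\right) \left(-22\right) 28 + x{\left(130 \right)}}\right) - \left(-31\right) 9 t = \left(4774 + \frac{1}{\left(-11\right) \left(-22\right) 28 + \left(24 - 780\right)}\right) - \left(-31\right) 9 \cdot 7 = \left(4774 + \frac{1}{242 \cdot 28 + \left(24 - 780\right)}\right) - \left(-279\right) 7 = \left(4774 + \frac{1}{6776 - 756}\right) - -1953 = \left(4774 + \frac{1}{6020}\right) + 1953 = \frac{28739481}{6020} + 1953 = \frac{40496541}{6020}$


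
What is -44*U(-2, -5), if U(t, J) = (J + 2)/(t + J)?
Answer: -132/7 ≈ -18.857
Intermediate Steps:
U(t, J) = (2 + J)/(J + t)
-44*U(-2, -5) = -44*(2 - 5)/(-5 - 2) = -44*(-3)/(-7) = -(-44)*(-3)/7 = -44*3/7 = -132/7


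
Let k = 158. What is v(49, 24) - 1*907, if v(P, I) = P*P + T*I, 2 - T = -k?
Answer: 5334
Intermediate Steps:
T = 160 (T = 2 - (-1)*158 = 2 - 1*(-158) = 2 + 158 = 160)
v(P, I) = P**2 + 160*I (v(P, I) = P*P + 160*I = P**2 + 160*I)
v(49, 24) - 1*907 = (49**2 + 160*24) - 1*907 = (2401 + 3840) - 907 = 6241 - 907 = 5334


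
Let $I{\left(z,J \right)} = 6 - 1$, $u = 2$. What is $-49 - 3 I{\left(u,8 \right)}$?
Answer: $-64$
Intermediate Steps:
$I{\left(z,J \right)} = 5$ ($I{\left(z,J \right)} = 6 - 1 = 5$)
$-49 - 3 I{\left(u,8 \right)} = -49 - 15 = -64$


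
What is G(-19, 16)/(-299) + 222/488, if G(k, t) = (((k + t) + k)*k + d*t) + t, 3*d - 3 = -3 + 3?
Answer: -76611/72956 ≈ -1.0501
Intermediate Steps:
d = 1 (d = 1 + (-3 + 3)/3 = 1 + (⅓)*0 = 1 + 0 = 1)
G(k, t) = 2*t + k*(t + 2*k) (G(k, t) = (((k + t) + k)*k + 1*t) + t = ((t + 2*k)*k + t) + t = (k*(t + 2*k) + t) + t = (t + k*(t + 2*k)) + t = 2*t + k*(t + 2*k))
G(-19, 16)/(-299) + 222/488 = (2*16 + 2*(-19)² - 19*16)/(-299) + 222/488 = (32 + 2*361 - 304)*(-1/299) + 222*(1/488) = (32 + 722 - 304)*(-1/299) + 111/244 = 450*(-1/299) + 111/244 = -450/299 + 111/244 = -76611/72956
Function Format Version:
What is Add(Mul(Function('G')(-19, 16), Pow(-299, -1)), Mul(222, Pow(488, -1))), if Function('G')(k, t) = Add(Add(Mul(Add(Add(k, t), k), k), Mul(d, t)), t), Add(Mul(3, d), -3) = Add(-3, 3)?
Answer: Rational(-76611, 72956) ≈ -1.0501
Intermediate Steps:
d = 1 (d = Add(1, Mul(Rational(1, 3), Add(-3, 3))) = Add(1, Mul(Rational(1, 3), 0)) = Add(1, 0) = 1)
Function('G')(k, t) = Add(Mul(2, t), Mul(k, Add(t, Mul(2, k)))) (Function('G')(k, t) = Add(Add(Mul(Add(Add(k, t), k), k), Mul(1, t)), t) = Add(Add(Mul(Add(t, Mul(2, k)), k), t), t) = Add(Add(Mul(k, Add(t, Mul(2, k))), t), t) = Add(Add(t, Mul(k, Add(t, Mul(2, k)))), t) = Add(Mul(2, t), Mul(k, Add(t, Mul(2, k)))))
Add(Mul(Function('G')(-19, 16), Pow(-299, -1)), Mul(222, Pow(488, -1))) = Add(Mul(Add(Mul(2, 16), Mul(2, Pow(-19, 2)), Mul(-19, 16)), Pow(-299, -1)), Mul(222, Pow(488, -1))) = Add(Mul(Add(32, Mul(2, 361), -304), Rational(-1, 299)), Mul(222, Rational(1, 488))) = Add(Mul(Add(32, 722, -304), Rational(-1, 299)), Rational(111, 244)) = Add(Mul(450, Rational(-1, 299)), Rational(111, 244)) = Add(Rational(-450, 299), Rational(111, 244)) = Rational(-76611, 72956)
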